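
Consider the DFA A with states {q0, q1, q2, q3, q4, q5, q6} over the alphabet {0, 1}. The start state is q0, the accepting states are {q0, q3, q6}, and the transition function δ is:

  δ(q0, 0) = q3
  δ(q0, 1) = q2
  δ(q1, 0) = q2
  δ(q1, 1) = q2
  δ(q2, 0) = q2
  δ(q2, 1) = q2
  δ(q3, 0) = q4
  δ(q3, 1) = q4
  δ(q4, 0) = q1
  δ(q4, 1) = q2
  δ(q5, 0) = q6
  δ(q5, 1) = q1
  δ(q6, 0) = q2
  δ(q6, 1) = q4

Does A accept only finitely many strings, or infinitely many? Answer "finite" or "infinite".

The useful states (reachable from q0 and able to reach an accepting state) are {q0, q3}.
Restricted to these states the transition graph has no cycle, so every accepting path has bounded length and L is finite.

finite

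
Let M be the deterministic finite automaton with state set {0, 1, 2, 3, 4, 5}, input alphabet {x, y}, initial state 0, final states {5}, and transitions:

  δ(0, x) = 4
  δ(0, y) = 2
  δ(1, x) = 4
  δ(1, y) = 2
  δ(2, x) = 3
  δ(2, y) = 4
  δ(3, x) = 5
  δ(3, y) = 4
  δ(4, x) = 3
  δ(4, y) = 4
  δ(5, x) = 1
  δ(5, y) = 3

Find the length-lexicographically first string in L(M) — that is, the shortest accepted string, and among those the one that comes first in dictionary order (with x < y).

xxx

A breadth-first search from 0 reaches an accepting state first via the path 0 → 4 → 3 → 5 on input xxx.
No string of length < 3 is accepted (BFS exhausts all shorter strings without reaching an accepting state), and xxx is the lexicographically least accepting string of length 3.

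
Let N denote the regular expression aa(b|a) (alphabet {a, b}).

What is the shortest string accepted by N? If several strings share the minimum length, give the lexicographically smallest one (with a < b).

aaa

By inspection of the expression, no string of length less than 3 matches, and aaa is the lexicographically first match of length 3.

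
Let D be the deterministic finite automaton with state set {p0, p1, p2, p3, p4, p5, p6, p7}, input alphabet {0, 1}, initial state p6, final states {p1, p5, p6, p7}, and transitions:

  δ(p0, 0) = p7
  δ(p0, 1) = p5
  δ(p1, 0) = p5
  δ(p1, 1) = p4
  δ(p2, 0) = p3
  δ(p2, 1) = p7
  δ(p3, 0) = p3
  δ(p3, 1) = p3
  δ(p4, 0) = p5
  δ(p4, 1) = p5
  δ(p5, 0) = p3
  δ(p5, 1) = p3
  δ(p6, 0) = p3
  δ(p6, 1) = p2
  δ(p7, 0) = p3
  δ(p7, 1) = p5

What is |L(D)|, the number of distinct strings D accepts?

The useful subgraph on states {p2, p5, p6, p7} is acyclic, so L(D) is finite; the longest accepting path visits 4 useful states, giving maximum string length 3.
Counting accepting paths from p6 by length: 1 of length 0, 1 of length 2, 1 of length 3. Total 3.

3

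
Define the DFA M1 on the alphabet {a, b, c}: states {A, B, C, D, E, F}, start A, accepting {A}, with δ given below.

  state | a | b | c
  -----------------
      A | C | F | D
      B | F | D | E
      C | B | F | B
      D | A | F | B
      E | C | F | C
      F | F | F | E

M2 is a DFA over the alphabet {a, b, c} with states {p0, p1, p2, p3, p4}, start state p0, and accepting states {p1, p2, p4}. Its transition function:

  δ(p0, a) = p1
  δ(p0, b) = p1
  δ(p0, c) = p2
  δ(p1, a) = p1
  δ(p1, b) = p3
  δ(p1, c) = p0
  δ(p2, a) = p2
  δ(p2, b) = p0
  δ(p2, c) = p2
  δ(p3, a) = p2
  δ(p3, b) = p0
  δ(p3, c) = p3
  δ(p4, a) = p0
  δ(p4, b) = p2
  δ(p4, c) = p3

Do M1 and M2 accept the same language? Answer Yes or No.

The empty string ε is accepted by M1 but rejected by M2.
So L(M1) ≠ L(M2).

No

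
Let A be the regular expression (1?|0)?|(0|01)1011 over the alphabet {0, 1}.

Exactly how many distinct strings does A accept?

The expression has no Kleene star, so L(A) is finite. Expanding the alternatives gives {ε, 0, 1, 01011, 011011}.
That is 1 of length 0, 2 of length 1, 1 of length 5, 1 of length 6: 5 strings in all.

5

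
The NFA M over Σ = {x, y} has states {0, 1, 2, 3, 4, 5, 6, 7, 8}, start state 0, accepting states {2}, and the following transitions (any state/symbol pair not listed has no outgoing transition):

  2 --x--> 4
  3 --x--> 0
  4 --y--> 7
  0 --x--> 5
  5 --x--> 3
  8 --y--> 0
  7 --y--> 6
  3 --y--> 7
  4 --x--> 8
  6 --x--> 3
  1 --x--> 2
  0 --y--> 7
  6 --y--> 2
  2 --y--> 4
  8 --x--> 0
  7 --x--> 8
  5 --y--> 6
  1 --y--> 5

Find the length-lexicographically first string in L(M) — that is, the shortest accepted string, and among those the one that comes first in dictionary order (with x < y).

A breadth-first search from 0 reaches an accepting state first via the path 0 → 5 → 6 → 2 on input xyy.
No string of length < 3 is accepted (BFS exhausts all shorter strings without reaching an accepting state), and xyy is the lexicographically least accepting string of length 3.

xyy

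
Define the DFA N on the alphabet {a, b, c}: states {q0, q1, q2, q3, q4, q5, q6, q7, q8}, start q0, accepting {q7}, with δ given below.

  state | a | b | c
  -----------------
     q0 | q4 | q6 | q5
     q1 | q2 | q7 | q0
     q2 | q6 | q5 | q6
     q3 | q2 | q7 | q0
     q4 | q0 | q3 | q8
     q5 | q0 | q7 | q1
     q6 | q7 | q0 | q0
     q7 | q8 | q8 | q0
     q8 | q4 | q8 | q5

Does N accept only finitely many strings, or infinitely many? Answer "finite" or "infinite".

State q0 is reachable from the start and can reach an accepting state, and it lies on the cycle q0 → q4 → q0.
Traversing that cycle any number of times yields accepted strings of unbounded length, so the language is infinite.

infinite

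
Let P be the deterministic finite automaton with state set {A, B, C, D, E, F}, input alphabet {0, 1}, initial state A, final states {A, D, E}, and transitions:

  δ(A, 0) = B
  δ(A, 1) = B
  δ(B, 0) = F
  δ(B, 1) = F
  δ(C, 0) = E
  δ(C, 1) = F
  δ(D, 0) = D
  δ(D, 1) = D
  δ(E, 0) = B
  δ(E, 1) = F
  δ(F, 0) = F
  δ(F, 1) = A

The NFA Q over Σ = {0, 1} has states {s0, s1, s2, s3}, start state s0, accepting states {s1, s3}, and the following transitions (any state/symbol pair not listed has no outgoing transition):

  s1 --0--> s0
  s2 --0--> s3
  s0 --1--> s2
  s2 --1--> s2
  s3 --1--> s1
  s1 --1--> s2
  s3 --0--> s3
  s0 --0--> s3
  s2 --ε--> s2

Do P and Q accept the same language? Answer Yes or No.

No

The empty string ε is accepted by P but rejected by Q.
So L(P) ≠ L(Q).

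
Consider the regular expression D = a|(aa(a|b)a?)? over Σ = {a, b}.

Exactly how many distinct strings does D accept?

6

The expression has no Kleene star, so L(D) is finite. Expanding the alternatives gives {ε, a, aaa, aab, aaaa, aaba}.
That is 1 of length 0, 1 of length 1, 2 of length 3, 2 of length 4: 6 strings in all.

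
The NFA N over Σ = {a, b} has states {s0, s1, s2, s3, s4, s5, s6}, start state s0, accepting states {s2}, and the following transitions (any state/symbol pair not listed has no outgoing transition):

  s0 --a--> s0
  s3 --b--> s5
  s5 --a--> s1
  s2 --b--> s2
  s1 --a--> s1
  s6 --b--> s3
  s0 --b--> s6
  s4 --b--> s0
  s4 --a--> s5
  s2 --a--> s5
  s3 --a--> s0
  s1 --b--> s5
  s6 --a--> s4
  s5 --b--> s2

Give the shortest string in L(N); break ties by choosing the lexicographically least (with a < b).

baab

A breadth-first search from s0 reaches an accepting state first via the path s0 → s6 → s4 → s5 → s2 on input baab.
No string of length < 4 is accepted (BFS exhausts all shorter strings without reaching an accepting state), and baab is the lexicographically least accepting string of length 4.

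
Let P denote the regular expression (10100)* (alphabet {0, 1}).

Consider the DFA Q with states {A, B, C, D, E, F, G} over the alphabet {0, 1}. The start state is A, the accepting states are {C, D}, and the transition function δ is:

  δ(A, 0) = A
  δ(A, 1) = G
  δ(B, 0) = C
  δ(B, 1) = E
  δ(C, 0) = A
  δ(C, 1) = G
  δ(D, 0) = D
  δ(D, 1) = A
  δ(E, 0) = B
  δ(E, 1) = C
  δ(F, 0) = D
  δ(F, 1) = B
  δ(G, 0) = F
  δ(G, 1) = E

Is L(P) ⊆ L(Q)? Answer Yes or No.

No

The empty string ε is in L(P) but not in L(Q).
So L(P) ⊄ L(Q).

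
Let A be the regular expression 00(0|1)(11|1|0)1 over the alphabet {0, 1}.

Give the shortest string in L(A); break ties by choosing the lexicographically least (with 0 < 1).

By inspection of the expression, no string of length less than 5 matches, and 00001 is the lexicographically first match of length 5.

00001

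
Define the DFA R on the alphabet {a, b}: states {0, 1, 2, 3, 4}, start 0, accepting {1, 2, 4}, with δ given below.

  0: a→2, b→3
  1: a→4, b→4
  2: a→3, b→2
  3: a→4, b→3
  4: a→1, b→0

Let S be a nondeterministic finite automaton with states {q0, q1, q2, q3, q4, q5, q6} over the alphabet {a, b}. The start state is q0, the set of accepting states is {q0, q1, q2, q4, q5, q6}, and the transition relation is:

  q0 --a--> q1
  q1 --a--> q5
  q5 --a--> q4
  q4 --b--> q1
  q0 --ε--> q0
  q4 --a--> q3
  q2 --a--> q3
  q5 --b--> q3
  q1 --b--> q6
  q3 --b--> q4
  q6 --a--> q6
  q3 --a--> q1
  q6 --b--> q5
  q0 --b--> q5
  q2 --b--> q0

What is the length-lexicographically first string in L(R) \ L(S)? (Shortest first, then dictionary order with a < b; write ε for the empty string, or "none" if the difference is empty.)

The string baa is accepted by R but not by S.
No shorter string lies in the difference, and baa is the lexicographically first length-3 string in L(R) \ L(S).

baa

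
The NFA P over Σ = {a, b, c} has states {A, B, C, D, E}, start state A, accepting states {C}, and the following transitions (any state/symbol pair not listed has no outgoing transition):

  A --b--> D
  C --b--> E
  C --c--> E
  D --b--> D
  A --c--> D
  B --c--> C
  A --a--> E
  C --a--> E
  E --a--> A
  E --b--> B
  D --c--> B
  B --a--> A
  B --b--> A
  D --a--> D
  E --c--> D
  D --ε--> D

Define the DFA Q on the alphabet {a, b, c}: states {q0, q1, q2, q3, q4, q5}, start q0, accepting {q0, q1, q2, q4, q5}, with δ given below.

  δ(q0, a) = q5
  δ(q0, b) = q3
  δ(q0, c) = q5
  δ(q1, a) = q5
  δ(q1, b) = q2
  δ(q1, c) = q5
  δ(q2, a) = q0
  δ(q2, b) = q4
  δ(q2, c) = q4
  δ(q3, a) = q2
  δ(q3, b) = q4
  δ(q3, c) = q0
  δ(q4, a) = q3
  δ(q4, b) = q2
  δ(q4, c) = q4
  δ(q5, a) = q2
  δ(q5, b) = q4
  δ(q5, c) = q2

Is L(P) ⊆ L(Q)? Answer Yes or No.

Yes

Exploring the product automaton P × Q from the start pair (A, q0), following both machines on each input symbol, reaches 24 state pairs: (A, q0), (E, q5), (D, q3), (D, q5), (A, q2), (B, q4), (D, q2), (D, q4), (B, q0), (B, q2), (E, q0), (A, q3), (C, q4), (D, q0), (A, q5), (C, q5), (A, q4), (B, q3), (E, q2), (E, q3), (E, q4), (B, q5), (C, q0), (C, q2).
P accepts in {C} and Q accepts in {q0, q1, q2, q4, q5}. The reachable pairs whose P-component is accepting are (C, q4), (C, q5), (C, q0), (C, q2); in each of them the Q-component is accepting too, so the product for L(P) \ L(Q) (P-component accepting, Q-component rejecting) has no reachable accepting pair and the difference is empty.
Hence every string in L(P) is also in L(Q).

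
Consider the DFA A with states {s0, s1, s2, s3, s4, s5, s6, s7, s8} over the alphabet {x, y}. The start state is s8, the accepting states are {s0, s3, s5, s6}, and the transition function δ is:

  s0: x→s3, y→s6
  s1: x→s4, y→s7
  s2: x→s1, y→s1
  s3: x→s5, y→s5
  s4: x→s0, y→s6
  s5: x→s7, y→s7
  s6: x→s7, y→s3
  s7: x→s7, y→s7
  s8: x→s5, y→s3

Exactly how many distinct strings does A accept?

The useful subgraph on states {s3, s5, s8} is acyclic, so L(A) is finite; the longest accepting path visits 3 useful states, giving maximum string length 2.
Counting accepting paths from s8 by length: 2 of length 1, 2 of length 2. Total 4.

4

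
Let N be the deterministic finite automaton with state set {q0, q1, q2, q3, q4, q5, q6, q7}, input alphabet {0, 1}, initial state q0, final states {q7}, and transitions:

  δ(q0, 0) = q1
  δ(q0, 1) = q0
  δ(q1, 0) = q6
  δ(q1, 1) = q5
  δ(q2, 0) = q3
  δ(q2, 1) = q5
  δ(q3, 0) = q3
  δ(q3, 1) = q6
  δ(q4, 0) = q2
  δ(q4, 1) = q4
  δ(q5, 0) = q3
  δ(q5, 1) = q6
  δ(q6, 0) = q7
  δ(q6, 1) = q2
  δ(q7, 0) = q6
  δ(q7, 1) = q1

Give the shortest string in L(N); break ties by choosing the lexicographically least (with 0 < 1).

A breadth-first search from q0 reaches an accepting state first via the path q0 → q1 → q6 → q7 on input 000.
No string of length < 3 is accepted (BFS exhausts all shorter strings without reaching an accepting state), and 000 is the lexicographically least accepting string of length 3.

000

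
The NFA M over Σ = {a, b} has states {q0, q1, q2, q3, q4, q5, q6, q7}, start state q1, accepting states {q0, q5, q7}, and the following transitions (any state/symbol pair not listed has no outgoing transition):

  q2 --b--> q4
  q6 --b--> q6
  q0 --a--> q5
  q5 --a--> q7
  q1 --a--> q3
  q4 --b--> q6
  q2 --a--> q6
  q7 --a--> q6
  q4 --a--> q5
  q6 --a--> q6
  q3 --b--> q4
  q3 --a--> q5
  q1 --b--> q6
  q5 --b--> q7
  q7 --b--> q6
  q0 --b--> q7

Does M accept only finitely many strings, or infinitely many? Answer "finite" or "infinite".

finite

The useful states (reachable from q1 and able to reach an accepting state) are {q1, q3, q4, q5, q7}.
Restricted to these states the transition graph has no cycle, so every accepting path has bounded length and L is finite.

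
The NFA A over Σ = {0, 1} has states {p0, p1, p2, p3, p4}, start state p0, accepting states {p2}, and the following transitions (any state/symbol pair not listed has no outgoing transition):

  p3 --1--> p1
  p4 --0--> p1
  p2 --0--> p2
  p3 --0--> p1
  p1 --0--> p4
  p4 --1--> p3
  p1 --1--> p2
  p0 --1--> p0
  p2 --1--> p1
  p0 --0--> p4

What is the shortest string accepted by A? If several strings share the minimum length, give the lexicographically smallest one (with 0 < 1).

A breadth-first search from p0 reaches an accepting state first via the path p0 → p4 → p1 → p2 on input 001.
No string of length < 3 is accepted (BFS exhausts all shorter strings without reaching an accepting state), and 001 is the lexicographically least accepting string of length 3.

001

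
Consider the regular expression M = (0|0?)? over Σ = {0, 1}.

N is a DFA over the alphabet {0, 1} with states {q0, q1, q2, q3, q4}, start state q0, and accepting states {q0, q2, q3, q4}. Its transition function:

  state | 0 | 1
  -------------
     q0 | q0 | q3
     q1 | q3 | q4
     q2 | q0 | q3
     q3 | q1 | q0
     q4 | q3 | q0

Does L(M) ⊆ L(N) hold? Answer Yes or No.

Yes

Converting the expression M to a DFA (subset construction, then merging equivalent states) gives the minimal DFA with states {m0, m1, m2}, start state m0, accepting states {m0, m1} and transitions m0: 0→m1, 1→m2; m1: 0→m2, 1→m2; m2: 0→m2, 1→m2.
Exploring the product automaton M × N from the start pair (m0, q0), following both machines on each input symbol, reaches 6 state pairs: (m0, q0), (m1, q0), (m2, q3), (m2, q0), (m2, q1), (m2, q4).
M accepts in {m0, m1} and N accepts in {q0, q2, q3, q4}. The reachable pairs whose M-component is accepting are (m0, q0), (m1, q0); in each of them the N-component is accepting too, so the product for L(M) \ L(N) (M-component accepting, N-component rejecting) has no reachable accepting pair and the difference is empty.
Hence every string in L(M) is also in L(N).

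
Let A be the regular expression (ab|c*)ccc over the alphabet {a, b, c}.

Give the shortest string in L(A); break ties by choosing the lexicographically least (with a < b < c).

ccc

By inspection of the expression, no string of length less than 3 matches, and ccc is the lexicographically first match of length 3.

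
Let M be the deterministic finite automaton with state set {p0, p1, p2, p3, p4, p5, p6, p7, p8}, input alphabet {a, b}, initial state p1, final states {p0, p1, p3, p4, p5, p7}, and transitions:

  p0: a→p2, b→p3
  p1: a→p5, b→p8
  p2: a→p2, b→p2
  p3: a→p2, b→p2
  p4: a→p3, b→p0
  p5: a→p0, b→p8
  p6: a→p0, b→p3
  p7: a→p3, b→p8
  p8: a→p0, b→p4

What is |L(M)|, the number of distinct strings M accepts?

The useful subgraph on states {p0, p1, p3, p4, p5, p8} is acyclic, so L(M) is finite; the longest accepting path visits 6 useful states, giving maximum string length 5.
Counting accepting paths from p1 by length: 1 of length 0, 1 of length 1, 3 of length 2, 6 of length 3, 4 of length 4, 1 of length 5. Total 16.

16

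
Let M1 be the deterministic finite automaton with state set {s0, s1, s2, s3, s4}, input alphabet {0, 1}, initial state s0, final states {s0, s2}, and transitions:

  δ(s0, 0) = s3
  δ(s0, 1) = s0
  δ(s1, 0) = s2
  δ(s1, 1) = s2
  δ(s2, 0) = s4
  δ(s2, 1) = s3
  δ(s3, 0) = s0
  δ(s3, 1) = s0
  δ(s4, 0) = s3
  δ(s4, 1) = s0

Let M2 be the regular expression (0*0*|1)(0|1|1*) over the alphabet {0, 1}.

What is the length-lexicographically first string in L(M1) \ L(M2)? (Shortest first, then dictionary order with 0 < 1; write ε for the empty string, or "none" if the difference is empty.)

The string 100 is accepted by M1 but not by M2.
No shorter string lies in the difference, and 100 is the lexicographically first length-3 string in L(M1) \ L(M2).

100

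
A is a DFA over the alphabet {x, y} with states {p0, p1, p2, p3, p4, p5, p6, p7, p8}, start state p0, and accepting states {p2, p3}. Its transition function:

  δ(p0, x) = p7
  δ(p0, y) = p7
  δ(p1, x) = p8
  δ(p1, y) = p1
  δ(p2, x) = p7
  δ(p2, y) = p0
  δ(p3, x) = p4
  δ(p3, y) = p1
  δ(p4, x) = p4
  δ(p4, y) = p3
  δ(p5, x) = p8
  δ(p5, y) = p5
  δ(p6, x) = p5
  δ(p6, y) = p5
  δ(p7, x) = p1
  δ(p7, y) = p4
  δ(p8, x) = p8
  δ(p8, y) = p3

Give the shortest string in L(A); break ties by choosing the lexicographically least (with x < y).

A breadth-first search from p0 reaches an accepting state first via the path p0 → p7 → p4 → p3 on input xyy.
No string of length < 3 is accepted (BFS exhausts all shorter strings without reaching an accepting state), and xyy is the lexicographically least accepting string of length 3.

xyy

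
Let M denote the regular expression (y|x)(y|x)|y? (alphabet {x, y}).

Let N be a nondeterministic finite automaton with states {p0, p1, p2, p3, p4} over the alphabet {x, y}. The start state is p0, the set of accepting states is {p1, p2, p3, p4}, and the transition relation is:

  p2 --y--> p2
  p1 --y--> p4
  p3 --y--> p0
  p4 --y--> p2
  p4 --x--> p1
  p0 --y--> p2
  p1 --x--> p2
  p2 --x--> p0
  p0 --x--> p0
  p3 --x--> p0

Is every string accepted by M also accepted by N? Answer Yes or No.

The empty string ε is in L(M) but not in L(N).
So L(M) ⊄ L(N).

No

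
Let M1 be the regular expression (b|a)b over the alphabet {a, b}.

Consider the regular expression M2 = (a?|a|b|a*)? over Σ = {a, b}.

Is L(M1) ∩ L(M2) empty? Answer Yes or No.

Yes

Converting the expression M1 to a DFA (subset construction, then merging equivalent states) gives the minimal DFA with states {r0, r1, r2, r3}, start state r0, accepting states {r3} and transitions r0: a→r1, b→r1; r1: a→r2, b→r3; r2: a→r2, b→r2; r3: a→r2, b→r2.
Converting the expression M2 to a DFA (subset construction, then merging equivalent states) gives the minimal DFA with states {t0, t1, t2, t3}, start state t0, accepting states {t0, t1, t2} and transitions t0: a→t1, b→t2; t1: a→t1, b→t3; t2: a→t3, b→t3; t3: a→t3, b→t3.
Exploring the product automaton M1 × M2 from the start pair (r0, t0), following both machines on each input symbol, reaches 6 state pairs: (r0, t0), (r1, t1), (r1, t2), (r2, t1), (r3, t3), (r2, t3).
M1 accepts in {r3} and M2 accepts in {t0, t1, t2}; no reachable pair has both components accepting, so no string drives both machines to acceptance simultaneously and L(M1) ∩ L(M2) = ∅.
So no string is accepted by both, and the intersection is empty.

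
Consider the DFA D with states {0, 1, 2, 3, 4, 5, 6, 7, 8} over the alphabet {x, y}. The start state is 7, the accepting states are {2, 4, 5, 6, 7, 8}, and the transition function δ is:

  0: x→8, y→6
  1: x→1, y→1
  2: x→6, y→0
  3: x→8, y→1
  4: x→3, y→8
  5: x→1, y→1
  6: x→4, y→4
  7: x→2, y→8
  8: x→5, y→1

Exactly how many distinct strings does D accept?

The useful subgraph on states {0, 2, 3, 4, 5, 6, 7, 8} is acyclic, so L(D) is finite; the longest accepting path visits 8 useful states, giving maximum string length 7.
Counting accepting paths from 7 by length: 1 of length 0, 2 of length 1, 2 of length 2, 4 of length 3, 5 of length 4, 6 of length 5, 6 of length 6, 2 of length 7. Total 28.

28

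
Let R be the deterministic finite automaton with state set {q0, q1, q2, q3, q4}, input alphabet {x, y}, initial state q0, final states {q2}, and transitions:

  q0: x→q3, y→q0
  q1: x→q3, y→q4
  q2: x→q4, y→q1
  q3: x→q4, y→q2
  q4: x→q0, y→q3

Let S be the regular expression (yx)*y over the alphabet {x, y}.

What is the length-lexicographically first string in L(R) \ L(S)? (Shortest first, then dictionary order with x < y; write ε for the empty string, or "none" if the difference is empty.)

The string xy is accepted by R but not by S.
No shorter string lies in the difference, and xy is the lexicographically first length-2 string in L(R) \ L(S).

xy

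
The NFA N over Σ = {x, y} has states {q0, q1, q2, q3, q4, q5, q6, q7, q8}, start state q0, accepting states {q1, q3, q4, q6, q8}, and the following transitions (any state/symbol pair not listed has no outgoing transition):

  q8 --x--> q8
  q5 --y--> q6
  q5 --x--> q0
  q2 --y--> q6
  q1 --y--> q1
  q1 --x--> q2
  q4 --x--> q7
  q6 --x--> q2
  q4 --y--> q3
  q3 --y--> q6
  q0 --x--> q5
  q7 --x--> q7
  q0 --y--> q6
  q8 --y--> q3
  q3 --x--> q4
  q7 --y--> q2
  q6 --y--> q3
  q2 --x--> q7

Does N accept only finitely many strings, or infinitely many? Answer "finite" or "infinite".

State q0 is reachable from the start and can reach an accepting state, and it lies on the cycle q0 → q5 → q0.
Traversing that cycle any number of times yields accepted strings of unbounded length, so the language is infinite.

infinite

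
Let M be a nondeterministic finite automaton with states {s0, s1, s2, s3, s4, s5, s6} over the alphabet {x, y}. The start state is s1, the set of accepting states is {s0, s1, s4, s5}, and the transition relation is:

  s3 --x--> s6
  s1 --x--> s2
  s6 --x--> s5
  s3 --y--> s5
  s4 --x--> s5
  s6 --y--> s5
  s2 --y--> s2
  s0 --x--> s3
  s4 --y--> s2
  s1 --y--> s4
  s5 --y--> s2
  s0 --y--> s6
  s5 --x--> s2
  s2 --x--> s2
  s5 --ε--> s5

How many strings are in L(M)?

3

The useful subgraph on states {s1, s4, s5} is acyclic, so L(M) is finite; the longest accepting path visits 3 useful states, giving maximum string length 2.
Counting accepting paths from s1 by length: 1 of length 0, 1 of length 1, 1 of length 2. Total 3.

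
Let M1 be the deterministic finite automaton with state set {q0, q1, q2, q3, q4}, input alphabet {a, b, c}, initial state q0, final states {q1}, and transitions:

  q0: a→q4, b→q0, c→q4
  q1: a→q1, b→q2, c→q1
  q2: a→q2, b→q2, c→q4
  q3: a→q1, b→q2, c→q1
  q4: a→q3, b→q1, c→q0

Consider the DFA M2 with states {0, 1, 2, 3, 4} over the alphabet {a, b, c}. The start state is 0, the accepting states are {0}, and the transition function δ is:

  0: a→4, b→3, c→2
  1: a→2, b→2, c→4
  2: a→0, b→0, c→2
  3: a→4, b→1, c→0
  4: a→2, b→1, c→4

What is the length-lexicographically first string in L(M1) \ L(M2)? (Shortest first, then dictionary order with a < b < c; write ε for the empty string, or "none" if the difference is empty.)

The string ab is accepted by M1 but not by M2.
No shorter string lies in the difference, and ab is the lexicographically first length-2 string in L(M1) \ L(M2).

ab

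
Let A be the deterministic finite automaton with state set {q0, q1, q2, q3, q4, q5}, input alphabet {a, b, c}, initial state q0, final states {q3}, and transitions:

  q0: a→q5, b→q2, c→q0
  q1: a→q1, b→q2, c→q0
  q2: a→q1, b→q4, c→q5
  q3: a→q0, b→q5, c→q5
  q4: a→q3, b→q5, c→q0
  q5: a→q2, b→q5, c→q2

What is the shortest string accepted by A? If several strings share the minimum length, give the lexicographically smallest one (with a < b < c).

A breadth-first search from q0 reaches an accepting state first via the path q0 → q2 → q4 → q3 on input bba.
No string of length < 3 is accepted (BFS exhausts all shorter strings without reaching an accepting state), and bba is the lexicographically least accepting string of length 3.

bba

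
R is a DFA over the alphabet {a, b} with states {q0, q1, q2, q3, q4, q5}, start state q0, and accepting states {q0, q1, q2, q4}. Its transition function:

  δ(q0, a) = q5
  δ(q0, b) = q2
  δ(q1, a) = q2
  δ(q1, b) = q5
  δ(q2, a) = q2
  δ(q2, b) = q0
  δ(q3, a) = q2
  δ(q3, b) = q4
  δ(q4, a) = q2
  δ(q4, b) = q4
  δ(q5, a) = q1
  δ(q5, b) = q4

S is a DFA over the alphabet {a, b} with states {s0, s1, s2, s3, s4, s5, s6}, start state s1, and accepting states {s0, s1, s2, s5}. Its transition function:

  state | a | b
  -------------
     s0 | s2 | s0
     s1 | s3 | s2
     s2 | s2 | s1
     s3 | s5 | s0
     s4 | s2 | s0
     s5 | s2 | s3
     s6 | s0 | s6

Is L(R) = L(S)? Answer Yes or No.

Yes

Exploring the product automaton R × S from the start pair (q0, s1), following both machines on each input symbol, reaches 5 state pairs: (q0, s1), (q5, s3), (q2, s2), (q1, s5), (q4, s0).
R accepts in {q0, q1, q2, q4} and S accepts in {s0, s1, s2, s5}. In every reachable pair the two components are either both accepting — (q0, s1), (q2, s2), (q1, s5), (q4, s0) — or both non-accepting, so no string is accepted by exactly one of the machines: L(R) \ L(S) and L(S) \ L(R) are both empty.
Hence every string is accepted by R iff it is accepted by S, and the two languages coincide.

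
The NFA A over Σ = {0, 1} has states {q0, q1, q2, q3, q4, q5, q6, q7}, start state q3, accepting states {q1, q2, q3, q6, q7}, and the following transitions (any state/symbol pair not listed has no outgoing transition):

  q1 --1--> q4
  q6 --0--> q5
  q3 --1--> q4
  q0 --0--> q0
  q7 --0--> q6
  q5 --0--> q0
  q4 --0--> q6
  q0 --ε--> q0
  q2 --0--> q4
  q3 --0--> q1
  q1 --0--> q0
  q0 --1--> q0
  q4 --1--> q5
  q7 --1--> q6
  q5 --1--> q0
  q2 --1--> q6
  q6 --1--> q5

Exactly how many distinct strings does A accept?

4

The useful subgraph on states {q1, q3, q4, q6} is acyclic, so L(A) is finite; the longest accepting path visits 4 useful states, giving maximum string length 3.
Counting accepting paths from q3 by length: 1 of length 0, 1 of length 1, 1 of length 2, 1 of length 3. Total 4.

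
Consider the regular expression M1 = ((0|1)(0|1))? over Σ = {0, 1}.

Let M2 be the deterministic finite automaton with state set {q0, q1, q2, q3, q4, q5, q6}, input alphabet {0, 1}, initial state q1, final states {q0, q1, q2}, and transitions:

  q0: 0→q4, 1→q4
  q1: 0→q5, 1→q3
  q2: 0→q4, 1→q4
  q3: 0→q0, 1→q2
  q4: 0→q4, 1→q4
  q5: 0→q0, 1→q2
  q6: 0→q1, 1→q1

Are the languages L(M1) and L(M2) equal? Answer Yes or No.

Converting the expression M1 to a DFA (subset construction, then merging equivalent states) gives the minimal DFA with states {r0, r1, r2, r3}, start state r0, accepting states {r0, r2} and transitions r0: 0→r1, 1→r1; r1: 0→r2, 1→r2; r2: 0→r3, 1→r3; r3: 0→r3, 1→r3.
Exploring the product automaton M1 × M2 from the start pair (r0, q1), following both machines on each input symbol, reaches 6 state pairs: (r0, q1), (r1, q5), (r1, q3), (r2, q0), (r2, q2), (r3, q4).
M1 accepts in {r0, r2} and M2 accepts in {q0, q1, q2}. In every reachable pair the two components are either both accepting — (r0, q1), (r2, q0), (r2, q2) — or both non-accepting, so no string is accepted by exactly one of the machines: L(M1) \ L(M2) and L(M2) \ L(M1) are both empty.
Hence every string is accepted by M1 iff it is accepted by M2, and the two languages coincide.

Yes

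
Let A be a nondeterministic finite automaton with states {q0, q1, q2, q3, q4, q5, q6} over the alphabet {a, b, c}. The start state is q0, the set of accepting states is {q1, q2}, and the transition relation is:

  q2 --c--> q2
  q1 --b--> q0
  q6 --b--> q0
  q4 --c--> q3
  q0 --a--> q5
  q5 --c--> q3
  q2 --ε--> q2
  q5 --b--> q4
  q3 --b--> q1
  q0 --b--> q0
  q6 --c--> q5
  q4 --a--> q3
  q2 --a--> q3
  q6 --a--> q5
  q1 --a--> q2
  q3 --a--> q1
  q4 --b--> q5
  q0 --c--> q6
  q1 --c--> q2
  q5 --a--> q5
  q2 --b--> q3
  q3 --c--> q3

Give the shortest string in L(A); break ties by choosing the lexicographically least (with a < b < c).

A breadth-first search from q0 reaches an accepting state first via the path q0 → q5 → q3 → q1 on input aca.
No string of length < 3 is accepted (BFS exhausts all shorter strings without reaching an accepting state), and aca is the lexicographically least accepting string of length 3.

aca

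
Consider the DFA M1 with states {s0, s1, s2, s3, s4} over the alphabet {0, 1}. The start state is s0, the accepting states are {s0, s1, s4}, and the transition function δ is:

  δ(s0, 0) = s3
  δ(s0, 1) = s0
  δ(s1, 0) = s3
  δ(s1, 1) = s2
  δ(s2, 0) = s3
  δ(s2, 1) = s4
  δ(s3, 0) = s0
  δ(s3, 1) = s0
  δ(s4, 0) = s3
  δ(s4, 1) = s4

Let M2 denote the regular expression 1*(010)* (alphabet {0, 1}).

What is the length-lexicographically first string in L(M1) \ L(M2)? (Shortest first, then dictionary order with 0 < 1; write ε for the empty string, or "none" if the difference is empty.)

00

The string 00 is accepted by M1 but not by M2.
No shorter string lies in the difference, and 00 is the lexicographically first length-2 string in L(M1) \ L(M2).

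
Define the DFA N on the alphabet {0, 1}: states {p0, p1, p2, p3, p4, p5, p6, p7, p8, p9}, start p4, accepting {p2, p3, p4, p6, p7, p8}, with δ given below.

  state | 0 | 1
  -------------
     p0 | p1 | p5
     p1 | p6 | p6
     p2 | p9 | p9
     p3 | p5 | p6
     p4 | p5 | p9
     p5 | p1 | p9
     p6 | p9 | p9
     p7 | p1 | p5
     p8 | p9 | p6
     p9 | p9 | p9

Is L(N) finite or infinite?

finite

The useful states (reachable from p4 and able to reach an accepting state) are {p1, p4, p5, p6}.
Restricted to these states the transition graph has no cycle, so every accepting path has bounded length and L is finite.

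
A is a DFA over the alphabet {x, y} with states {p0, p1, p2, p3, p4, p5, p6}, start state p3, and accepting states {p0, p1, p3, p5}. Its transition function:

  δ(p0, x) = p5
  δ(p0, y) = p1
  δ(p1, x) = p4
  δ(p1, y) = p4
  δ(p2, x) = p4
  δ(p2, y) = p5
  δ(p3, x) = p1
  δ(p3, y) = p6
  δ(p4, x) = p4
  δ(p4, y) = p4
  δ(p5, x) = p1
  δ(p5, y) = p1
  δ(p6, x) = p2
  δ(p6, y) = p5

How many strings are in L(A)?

8

The useful subgraph on states {p1, p2, p3, p5, p6} is acyclic, so L(A) is finite; the longest accepting path visits 5 useful states, giving maximum string length 4.
Counting accepting paths from p3 by length: 1 of length 0, 1 of length 1, 1 of length 2, 3 of length 3, 2 of length 4. Total 8.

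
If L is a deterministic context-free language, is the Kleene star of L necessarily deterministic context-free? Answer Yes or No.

No

L = {c aⁿbⁿ : n≥0} ∪ {cc aⁿb²ⁿ : n≥0} is a DCFL (the number of leading c's fixes which ratio the DPDA checks), but L* is not. Every word of L starts with c, so in a factorisation of the string cc aⁱbʲ (i≥1) into words of L each factor begins at one of the two c's: either the whole string is a single word of L (forcing j = 2i), or it splits as c · (c aⁱbʲ) with c ∈ L (take n = 0) and c aⁱbʲ ∈ L (forcing j = i). Thus L* ∩ cca⁺b* = {cc aⁿbⁿ : n≥1} ∪ {cc aⁿb²ⁿ : n≥1}. A DPDA for L* would give one for this intersection with a regular set, and, started from its configuration after reading cc, one for {aⁿbⁿ : n≥1} ∪ {aⁿb²ⁿ : n≥1}, which no deterministic PDA accepts (a DPDA for it would have a single run on aⁿb²ⁿ, accepting after the prefix aⁿbⁿ and accepting again after n more b's; an ordinary PDA that simulates it on a's and b's and, at any moment when it is accepting, may switch to reading only a fresh letter d while feeding each d to the simulation as a b, would accept aⁱbʲdᵏ (k≥1) exactly when both aⁱbʲ and aⁱbʲ⁺ᵏ are in the language, i.e. its language intersected with the regular set a*b*d⁺ would be exactly {aⁿbⁿdⁿ : n≥1} — impossible, since context-free languages are closed under intersection with regular sets and {aⁿbⁿdⁿ} is not context-free). So L* is not a DCFL.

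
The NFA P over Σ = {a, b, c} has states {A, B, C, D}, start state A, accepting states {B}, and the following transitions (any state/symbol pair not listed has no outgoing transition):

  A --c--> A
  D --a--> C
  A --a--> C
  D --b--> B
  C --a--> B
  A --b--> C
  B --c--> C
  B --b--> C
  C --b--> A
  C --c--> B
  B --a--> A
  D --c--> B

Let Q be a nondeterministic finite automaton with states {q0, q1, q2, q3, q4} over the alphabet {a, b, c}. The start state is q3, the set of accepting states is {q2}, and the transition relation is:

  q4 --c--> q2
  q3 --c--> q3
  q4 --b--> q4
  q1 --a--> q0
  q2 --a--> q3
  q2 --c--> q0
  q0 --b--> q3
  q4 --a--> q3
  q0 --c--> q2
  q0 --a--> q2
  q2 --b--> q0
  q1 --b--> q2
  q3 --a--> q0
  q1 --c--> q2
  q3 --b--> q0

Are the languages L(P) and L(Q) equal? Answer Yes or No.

Yes

Exploring the product automaton P × Q from the start pair (A, q3), following both machines on each input symbol, reaches 3 state pairs: (A, q3), (C, q0), (B, q2).
P accepts in {B} and Q accepts in {q2}. In every reachable pair the two components are either both accepting — (B, q2) — or both non-accepting, so no string is accepted by exactly one of the machines: L(P) \ L(Q) and L(Q) \ L(P) are both empty.
Hence every string is accepted by P iff it is accepted by Q, and the two languages coincide.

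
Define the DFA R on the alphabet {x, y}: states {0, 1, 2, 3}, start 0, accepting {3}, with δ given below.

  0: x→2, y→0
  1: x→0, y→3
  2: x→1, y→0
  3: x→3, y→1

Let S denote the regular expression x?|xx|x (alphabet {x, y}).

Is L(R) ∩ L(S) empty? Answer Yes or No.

Converting the expression S to a DFA (subset construction, then merging equivalent states) gives the minimal DFA with states {s0, s1, s2, s3}, start state s0, accepting states {s0, s1, s3} and transitions s0: x→s1, y→s2; s1: x→s3, y→s2; s2: x→s2, y→s2; s3: x→s2, y→s2.
Exploring the product automaton R × S from the start pair (0, s0), following both machines on each input symbol, reaches 7 state pairs: (0, s0), (2, s1), (0, s2), (1, s3), (2, s2), (3, s2), (1, s2).
R accepts in {3} and S accepts in {s0, s1, s3}; no reachable pair has both components accepting, so no string drives both machines to acceptance simultaneously and L(R) ∩ L(S) = ∅.
So no string is accepted by both, and the intersection is empty.

Yes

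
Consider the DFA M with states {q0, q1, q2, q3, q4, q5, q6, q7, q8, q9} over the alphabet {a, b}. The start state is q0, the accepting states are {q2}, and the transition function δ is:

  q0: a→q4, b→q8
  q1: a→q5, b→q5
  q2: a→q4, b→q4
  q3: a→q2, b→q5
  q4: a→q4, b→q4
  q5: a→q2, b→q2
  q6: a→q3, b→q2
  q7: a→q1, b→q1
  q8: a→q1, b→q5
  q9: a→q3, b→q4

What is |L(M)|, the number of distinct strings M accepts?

6

The useful subgraph on states {q0, q1, q2, q5, q8} is acyclic, so L(M) is finite; the longest accepting path visits 5 useful states, giving maximum string length 4.
Counting accepting paths from q0 by length: 2 of length 3, 4 of length 4. Total 6.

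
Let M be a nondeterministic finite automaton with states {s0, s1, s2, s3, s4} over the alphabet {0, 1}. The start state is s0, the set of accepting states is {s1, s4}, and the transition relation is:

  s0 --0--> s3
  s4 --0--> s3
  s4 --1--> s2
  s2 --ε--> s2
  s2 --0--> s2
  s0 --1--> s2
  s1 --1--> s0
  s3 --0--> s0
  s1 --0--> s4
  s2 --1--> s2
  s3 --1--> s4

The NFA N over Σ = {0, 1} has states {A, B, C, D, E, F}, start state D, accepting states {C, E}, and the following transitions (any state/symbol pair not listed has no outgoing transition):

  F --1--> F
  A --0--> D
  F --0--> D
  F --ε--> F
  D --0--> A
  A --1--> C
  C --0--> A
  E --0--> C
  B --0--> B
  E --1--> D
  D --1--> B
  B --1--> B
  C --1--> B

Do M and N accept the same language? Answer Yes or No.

Exploring the product automaton M × N from the start pair (s0, D), following both machines on each input symbol, reaches 4 state pairs: (s0, D), (s3, A), (s2, B), (s4, C).
M accepts in {s1, s4} and N accepts in {C, E}. In every reachable pair the two components are either both accepting — (s4, C) — or both non-accepting, so no string is accepted by exactly one of the machines: L(M) \ L(N) and L(N) \ L(M) are both empty.
Hence every string is accepted by M iff it is accepted by N, and the two languages coincide.

Yes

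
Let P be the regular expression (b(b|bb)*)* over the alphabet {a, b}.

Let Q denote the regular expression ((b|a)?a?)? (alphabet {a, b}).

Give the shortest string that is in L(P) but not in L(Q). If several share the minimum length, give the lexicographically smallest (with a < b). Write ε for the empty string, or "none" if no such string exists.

bb

The string bb is accepted by P but not by Q.
No shorter string lies in the difference, and bb is the lexicographically first length-2 string in L(P) \ L(Q).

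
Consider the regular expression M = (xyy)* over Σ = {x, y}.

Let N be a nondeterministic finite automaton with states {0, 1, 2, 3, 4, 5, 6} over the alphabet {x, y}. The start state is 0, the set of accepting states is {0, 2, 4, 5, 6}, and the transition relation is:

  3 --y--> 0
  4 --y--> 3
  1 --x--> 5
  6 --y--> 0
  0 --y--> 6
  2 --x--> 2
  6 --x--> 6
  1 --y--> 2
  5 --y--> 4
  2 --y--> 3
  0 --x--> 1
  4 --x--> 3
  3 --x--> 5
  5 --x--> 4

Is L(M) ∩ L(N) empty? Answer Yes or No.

The empty string ε is accepted by both M and N.
Hence L(M) ∩ L(N) ≠ ∅.

No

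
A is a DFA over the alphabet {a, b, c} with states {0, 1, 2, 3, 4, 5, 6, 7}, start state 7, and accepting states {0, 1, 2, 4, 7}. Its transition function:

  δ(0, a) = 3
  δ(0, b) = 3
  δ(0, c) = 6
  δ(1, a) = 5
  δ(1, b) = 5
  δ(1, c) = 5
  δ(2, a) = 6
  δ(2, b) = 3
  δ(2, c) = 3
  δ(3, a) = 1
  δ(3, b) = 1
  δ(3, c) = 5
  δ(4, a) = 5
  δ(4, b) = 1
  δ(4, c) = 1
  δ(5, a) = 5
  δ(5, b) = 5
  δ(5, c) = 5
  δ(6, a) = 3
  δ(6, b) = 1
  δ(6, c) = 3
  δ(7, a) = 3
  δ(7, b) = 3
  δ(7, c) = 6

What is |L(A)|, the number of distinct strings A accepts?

The useful subgraph on states {1, 3, 6, 7} is acyclic, so L(A) is finite; the longest accepting path visits 4 useful states, giving maximum string length 3.
Counting accepting paths from 7 by length: 1 of length 0, 5 of length 2, 4 of length 3. Total 10.

10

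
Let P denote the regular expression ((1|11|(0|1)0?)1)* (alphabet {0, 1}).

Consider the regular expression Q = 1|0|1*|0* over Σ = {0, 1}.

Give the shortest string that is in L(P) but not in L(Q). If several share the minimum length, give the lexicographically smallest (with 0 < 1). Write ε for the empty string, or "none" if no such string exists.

The string 01 is accepted by P but not by Q.
No shorter string lies in the difference, and 01 is the lexicographically first length-2 string in L(P) \ L(Q).

01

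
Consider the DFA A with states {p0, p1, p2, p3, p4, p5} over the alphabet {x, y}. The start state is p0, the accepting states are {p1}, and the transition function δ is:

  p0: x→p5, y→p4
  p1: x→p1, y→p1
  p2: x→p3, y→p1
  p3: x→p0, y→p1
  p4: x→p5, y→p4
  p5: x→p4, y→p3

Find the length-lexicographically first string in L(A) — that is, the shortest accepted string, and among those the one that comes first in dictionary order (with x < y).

A breadth-first search from p0 reaches an accepting state first via the path p0 → p5 → p3 → p1 on input xyy.
No string of length < 3 is accepted (BFS exhausts all shorter strings without reaching an accepting state), and xyy is the lexicographically least accepting string of length 3.

xyy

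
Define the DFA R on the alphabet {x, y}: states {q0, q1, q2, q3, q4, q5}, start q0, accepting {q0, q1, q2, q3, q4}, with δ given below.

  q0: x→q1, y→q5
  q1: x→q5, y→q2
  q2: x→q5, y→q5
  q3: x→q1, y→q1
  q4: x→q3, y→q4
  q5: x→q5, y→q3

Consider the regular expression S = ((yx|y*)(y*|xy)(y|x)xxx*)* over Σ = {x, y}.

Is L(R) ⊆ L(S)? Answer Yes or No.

The string x is in L(R) but not in L(S).
So L(R) ⊄ L(S).

No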